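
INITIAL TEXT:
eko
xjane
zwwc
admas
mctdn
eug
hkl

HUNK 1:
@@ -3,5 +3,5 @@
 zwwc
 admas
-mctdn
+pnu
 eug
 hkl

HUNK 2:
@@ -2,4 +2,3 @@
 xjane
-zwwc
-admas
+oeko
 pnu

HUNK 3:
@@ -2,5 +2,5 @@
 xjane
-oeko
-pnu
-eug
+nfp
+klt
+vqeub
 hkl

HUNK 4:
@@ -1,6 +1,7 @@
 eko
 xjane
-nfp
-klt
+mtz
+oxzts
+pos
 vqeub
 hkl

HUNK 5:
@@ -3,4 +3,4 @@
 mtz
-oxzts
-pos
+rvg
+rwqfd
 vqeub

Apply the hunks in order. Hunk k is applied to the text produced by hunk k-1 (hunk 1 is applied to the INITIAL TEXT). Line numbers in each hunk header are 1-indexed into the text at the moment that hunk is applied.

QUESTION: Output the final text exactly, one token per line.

Hunk 1: at line 3 remove [mctdn] add [pnu] -> 7 lines: eko xjane zwwc admas pnu eug hkl
Hunk 2: at line 2 remove [zwwc,admas] add [oeko] -> 6 lines: eko xjane oeko pnu eug hkl
Hunk 3: at line 2 remove [oeko,pnu,eug] add [nfp,klt,vqeub] -> 6 lines: eko xjane nfp klt vqeub hkl
Hunk 4: at line 1 remove [nfp,klt] add [mtz,oxzts,pos] -> 7 lines: eko xjane mtz oxzts pos vqeub hkl
Hunk 5: at line 3 remove [oxzts,pos] add [rvg,rwqfd] -> 7 lines: eko xjane mtz rvg rwqfd vqeub hkl

Answer: eko
xjane
mtz
rvg
rwqfd
vqeub
hkl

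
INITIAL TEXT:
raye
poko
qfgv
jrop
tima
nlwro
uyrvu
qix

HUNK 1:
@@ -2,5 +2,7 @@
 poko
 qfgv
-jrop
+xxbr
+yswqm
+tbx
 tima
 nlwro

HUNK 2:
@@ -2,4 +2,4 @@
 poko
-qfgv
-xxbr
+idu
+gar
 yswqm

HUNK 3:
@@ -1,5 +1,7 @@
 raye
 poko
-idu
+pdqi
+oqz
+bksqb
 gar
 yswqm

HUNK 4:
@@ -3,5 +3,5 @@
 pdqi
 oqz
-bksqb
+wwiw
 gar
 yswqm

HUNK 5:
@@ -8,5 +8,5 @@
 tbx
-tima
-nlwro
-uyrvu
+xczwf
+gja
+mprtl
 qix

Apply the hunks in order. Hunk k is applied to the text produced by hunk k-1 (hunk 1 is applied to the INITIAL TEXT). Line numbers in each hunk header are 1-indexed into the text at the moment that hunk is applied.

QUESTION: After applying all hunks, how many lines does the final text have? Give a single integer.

Answer: 12

Derivation:
Hunk 1: at line 2 remove [jrop] add [xxbr,yswqm,tbx] -> 10 lines: raye poko qfgv xxbr yswqm tbx tima nlwro uyrvu qix
Hunk 2: at line 2 remove [qfgv,xxbr] add [idu,gar] -> 10 lines: raye poko idu gar yswqm tbx tima nlwro uyrvu qix
Hunk 3: at line 1 remove [idu] add [pdqi,oqz,bksqb] -> 12 lines: raye poko pdqi oqz bksqb gar yswqm tbx tima nlwro uyrvu qix
Hunk 4: at line 3 remove [bksqb] add [wwiw] -> 12 lines: raye poko pdqi oqz wwiw gar yswqm tbx tima nlwro uyrvu qix
Hunk 5: at line 8 remove [tima,nlwro,uyrvu] add [xczwf,gja,mprtl] -> 12 lines: raye poko pdqi oqz wwiw gar yswqm tbx xczwf gja mprtl qix
Final line count: 12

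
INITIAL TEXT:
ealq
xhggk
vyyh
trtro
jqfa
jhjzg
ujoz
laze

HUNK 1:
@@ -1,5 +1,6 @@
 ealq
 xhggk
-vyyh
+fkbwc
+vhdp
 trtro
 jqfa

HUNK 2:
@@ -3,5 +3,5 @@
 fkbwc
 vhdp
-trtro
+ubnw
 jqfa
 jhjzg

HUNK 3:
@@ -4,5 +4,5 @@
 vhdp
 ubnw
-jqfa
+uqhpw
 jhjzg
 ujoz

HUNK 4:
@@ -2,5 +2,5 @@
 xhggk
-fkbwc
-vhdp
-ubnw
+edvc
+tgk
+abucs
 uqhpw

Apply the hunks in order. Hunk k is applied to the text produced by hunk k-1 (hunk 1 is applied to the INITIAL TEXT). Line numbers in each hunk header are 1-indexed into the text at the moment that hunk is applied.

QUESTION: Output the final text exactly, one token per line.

Answer: ealq
xhggk
edvc
tgk
abucs
uqhpw
jhjzg
ujoz
laze

Derivation:
Hunk 1: at line 1 remove [vyyh] add [fkbwc,vhdp] -> 9 lines: ealq xhggk fkbwc vhdp trtro jqfa jhjzg ujoz laze
Hunk 2: at line 3 remove [trtro] add [ubnw] -> 9 lines: ealq xhggk fkbwc vhdp ubnw jqfa jhjzg ujoz laze
Hunk 3: at line 4 remove [jqfa] add [uqhpw] -> 9 lines: ealq xhggk fkbwc vhdp ubnw uqhpw jhjzg ujoz laze
Hunk 4: at line 2 remove [fkbwc,vhdp,ubnw] add [edvc,tgk,abucs] -> 9 lines: ealq xhggk edvc tgk abucs uqhpw jhjzg ujoz laze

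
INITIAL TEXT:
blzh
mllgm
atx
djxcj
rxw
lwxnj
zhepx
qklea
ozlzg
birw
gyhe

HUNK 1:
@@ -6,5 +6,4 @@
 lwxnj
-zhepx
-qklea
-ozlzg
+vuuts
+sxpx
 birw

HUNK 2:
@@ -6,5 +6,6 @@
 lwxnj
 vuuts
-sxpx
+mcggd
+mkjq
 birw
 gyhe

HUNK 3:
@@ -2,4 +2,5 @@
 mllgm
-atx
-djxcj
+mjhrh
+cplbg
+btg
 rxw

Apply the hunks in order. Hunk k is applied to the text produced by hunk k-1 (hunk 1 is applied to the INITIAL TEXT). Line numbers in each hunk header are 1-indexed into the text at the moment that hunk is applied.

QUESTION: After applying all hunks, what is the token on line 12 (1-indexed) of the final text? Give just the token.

Hunk 1: at line 6 remove [zhepx,qklea,ozlzg] add [vuuts,sxpx] -> 10 lines: blzh mllgm atx djxcj rxw lwxnj vuuts sxpx birw gyhe
Hunk 2: at line 6 remove [sxpx] add [mcggd,mkjq] -> 11 lines: blzh mllgm atx djxcj rxw lwxnj vuuts mcggd mkjq birw gyhe
Hunk 3: at line 2 remove [atx,djxcj] add [mjhrh,cplbg,btg] -> 12 lines: blzh mllgm mjhrh cplbg btg rxw lwxnj vuuts mcggd mkjq birw gyhe
Final line 12: gyhe

Answer: gyhe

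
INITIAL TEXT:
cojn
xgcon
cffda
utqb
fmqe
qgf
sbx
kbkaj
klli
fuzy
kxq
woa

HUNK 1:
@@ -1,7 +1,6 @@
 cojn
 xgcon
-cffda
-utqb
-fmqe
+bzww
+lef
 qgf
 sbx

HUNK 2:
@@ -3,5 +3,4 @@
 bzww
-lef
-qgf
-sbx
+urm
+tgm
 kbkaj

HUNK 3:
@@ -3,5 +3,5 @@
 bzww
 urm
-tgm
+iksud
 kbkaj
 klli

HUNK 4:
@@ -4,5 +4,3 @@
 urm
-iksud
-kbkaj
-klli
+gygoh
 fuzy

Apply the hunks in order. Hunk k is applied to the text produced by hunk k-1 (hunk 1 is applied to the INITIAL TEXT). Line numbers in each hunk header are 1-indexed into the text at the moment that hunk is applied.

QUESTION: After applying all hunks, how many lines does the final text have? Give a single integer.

Hunk 1: at line 1 remove [cffda,utqb,fmqe] add [bzww,lef] -> 11 lines: cojn xgcon bzww lef qgf sbx kbkaj klli fuzy kxq woa
Hunk 2: at line 3 remove [lef,qgf,sbx] add [urm,tgm] -> 10 lines: cojn xgcon bzww urm tgm kbkaj klli fuzy kxq woa
Hunk 3: at line 3 remove [tgm] add [iksud] -> 10 lines: cojn xgcon bzww urm iksud kbkaj klli fuzy kxq woa
Hunk 4: at line 4 remove [iksud,kbkaj,klli] add [gygoh] -> 8 lines: cojn xgcon bzww urm gygoh fuzy kxq woa
Final line count: 8

Answer: 8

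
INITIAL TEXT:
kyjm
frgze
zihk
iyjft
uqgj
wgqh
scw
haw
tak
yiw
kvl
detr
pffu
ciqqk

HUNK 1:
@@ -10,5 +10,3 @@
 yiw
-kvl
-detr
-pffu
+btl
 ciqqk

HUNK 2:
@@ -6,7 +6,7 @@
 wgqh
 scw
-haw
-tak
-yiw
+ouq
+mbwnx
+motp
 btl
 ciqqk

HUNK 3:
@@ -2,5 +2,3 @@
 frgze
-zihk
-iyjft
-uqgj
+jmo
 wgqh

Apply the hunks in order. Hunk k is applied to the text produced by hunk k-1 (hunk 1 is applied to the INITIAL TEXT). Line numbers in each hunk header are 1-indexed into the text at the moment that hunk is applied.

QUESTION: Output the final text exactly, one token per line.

Answer: kyjm
frgze
jmo
wgqh
scw
ouq
mbwnx
motp
btl
ciqqk

Derivation:
Hunk 1: at line 10 remove [kvl,detr,pffu] add [btl] -> 12 lines: kyjm frgze zihk iyjft uqgj wgqh scw haw tak yiw btl ciqqk
Hunk 2: at line 6 remove [haw,tak,yiw] add [ouq,mbwnx,motp] -> 12 lines: kyjm frgze zihk iyjft uqgj wgqh scw ouq mbwnx motp btl ciqqk
Hunk 3: at line 2 remove [zihk,iyjft,uqgj] add [jmo] -> 10 lines: kyjm frgze jmo wgqh scw ouq mbwnx motp btl ciqqk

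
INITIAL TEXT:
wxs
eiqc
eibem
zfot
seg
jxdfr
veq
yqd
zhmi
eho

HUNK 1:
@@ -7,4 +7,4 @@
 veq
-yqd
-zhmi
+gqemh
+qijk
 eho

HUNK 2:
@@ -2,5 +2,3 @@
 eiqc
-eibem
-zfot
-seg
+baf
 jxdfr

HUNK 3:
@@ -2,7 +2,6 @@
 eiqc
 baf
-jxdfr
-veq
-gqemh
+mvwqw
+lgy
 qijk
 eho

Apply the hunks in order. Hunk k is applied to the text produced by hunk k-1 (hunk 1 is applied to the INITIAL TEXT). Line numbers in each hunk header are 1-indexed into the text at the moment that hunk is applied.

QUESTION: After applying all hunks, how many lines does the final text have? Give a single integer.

Answer: 7

Derivation:
Hunk 1: at line 7 remove [yqd,zhmi] add [gqemh,qijk] -> 10 lines: wxs eiqc eibem zfot seg jxdfr veq gqemh qijk eho
Hunk 2: at line 2 remove [eibem,zfot,seg] add [baf] -> 8 lines: wxs eiqc baf jxdfr veq gqemh qijk eho
Hunk 3: at line 2 remove [jxdfr,veq,gqemh] add [mvwqw,lgy] -> 7 lines: wxs eiqc baf mvwqw lgy qijk eho
Final line count: 7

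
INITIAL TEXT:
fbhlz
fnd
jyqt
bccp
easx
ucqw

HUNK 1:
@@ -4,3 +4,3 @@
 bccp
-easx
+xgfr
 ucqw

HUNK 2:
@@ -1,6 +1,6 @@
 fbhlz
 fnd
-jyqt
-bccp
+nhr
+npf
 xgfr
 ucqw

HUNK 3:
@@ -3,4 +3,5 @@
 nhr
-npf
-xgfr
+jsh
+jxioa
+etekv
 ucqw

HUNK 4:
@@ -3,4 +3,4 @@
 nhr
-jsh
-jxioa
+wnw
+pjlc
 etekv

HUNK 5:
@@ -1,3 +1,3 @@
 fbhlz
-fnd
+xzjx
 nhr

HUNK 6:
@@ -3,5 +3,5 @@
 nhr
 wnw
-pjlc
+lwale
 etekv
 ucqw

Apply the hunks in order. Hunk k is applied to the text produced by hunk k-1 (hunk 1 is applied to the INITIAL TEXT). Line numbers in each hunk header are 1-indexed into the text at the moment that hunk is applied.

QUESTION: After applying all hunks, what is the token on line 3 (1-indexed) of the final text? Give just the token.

Hunk 1: at line 4 remove [easx] add [xgfr] -> 6 lines: fbhlz fnd jyqt bccp xgfr ucqw
Hunk 2: at line 1 remove [jyqt,bccp] add [nhr,npf] -> 6 lines: fbhlz fnd nhr npf xgfr ucqw
Hunk 3: at line 3 remove [npf,xgfr] add [jsh,jxioa,etekv] -> 7 lines: fbhlz fnd nhr jsh jxioa etekv ucqw
Hunk 4: at line 3 remove [jsh,jxioa] add [wnw,pjlc] -> 7 lines: fbhlz fnd nhr wnw pjlc etekv ucqw
Hunk 5: at line 1 remove [fnd] add [xzjx] -> 7 lines: fbhlz xzjx nhr wnw pjlc etekv ucqw
Hunk 6: at line 3 remove [pjlc] add [lwale] -> 7 lines: fbhlz xzjx nhr wnw lwale etekv ucqw
Final line 3: nhr

Answer: nhr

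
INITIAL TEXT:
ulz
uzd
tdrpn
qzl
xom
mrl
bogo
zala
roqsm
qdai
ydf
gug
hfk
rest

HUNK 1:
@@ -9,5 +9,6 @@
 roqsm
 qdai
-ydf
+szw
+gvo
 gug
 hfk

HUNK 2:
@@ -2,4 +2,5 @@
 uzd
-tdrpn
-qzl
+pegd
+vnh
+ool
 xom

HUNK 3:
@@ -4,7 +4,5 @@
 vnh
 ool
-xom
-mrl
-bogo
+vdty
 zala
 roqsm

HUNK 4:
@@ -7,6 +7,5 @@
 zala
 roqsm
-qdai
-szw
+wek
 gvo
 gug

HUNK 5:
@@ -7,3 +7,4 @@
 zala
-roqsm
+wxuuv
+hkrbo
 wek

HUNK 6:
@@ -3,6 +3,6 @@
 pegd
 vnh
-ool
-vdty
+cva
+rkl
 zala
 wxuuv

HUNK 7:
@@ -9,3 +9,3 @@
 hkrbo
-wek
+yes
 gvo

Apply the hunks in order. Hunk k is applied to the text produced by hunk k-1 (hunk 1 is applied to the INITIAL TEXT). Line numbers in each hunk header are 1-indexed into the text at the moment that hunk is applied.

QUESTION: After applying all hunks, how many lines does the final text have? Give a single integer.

Hunk 1: at line 9 remove [ydf] add [szw,gvo] -> 15 lines: ulz uzd tdrpn qzl xom mrl bogo zala roqsm qdai szw gvo gug hfk rest
Hunk 2: at line 2 remove [tdrpn,qzl] add [pegd,vnh,ool] -> 16 lines: ulz uzd pegd vnh ool xom mrl bogo zala roqsm qdai szw gvo gug hfk rest
Hunk 3: at line 4 remove [xom,mrl,bogo] add [vdty] -> 14 lines: ulz uzd pegd vnh ool vdty zala roqsm qdai szw gvo gug hfk rest
Hunk 4: at line 7 remove [qdai,szw] add [wek] -> 13 lines: ulz uzd pegd vnh ool vdty zala roqsm wek gvo gug hfk rest
Hunk 5: at line 7 remove [roqsm] add [wxuuv,hkrbo] -> 14 lines: ulz uzd pegd vnh ool vdty zala wxuuv hkrbo wek gvo gug hfk rest
Hunk 6: at line 3 remove [ool,vdty] add [cva,rkl] -> 14 lines: ulz uzd pegd vnh cva rkl zala wxuuv hkrbo wek gvo gug hfk rest
Hunk 7: at line 9 remove [wek] add [yes] -> 14 lines: ulz uzd pegd vnh cva rkl zala wxuuv hkrbo yes gvo gug hfk rest
Final line count: 14

Answer: 14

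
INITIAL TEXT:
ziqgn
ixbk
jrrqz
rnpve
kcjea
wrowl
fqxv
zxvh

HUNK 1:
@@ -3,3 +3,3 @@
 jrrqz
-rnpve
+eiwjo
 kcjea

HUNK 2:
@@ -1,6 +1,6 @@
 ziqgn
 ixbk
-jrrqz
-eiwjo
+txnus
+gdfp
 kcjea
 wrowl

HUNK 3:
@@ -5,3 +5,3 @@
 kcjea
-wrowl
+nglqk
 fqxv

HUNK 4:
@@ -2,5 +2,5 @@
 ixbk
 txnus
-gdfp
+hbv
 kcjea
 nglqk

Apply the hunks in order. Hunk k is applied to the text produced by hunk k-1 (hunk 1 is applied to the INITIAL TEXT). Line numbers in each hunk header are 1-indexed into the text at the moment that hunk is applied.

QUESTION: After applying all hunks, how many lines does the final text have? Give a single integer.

Hunk 1: at line 3 remove [rnpve] add [eiwjo] -> 8 lines: ziqgn ixbk jrrqz eiwjo kcjea wrowl fqxv zxvh
Hunk 2: at line 1 remove [jrrqz,eiwjo] add [txnus,gdfp] -> 8 lines: ziqgn ixbk txnus gdfp kcjea wrowl fqxv zxvh
Hunk 3: at line 5 remove [wrowl] add [nglqk] -> 8 lines: ziqgn ixbk txnus gdfp kcjea nglqk fqxv zxvh
Hunk 4: at line 2 remove [gdfp] add [hbv] -> 8 lines: ziqgn ixbk txnus hbv kcjea nglqk fqxv zxvh
Final line count: 8

Answer: 8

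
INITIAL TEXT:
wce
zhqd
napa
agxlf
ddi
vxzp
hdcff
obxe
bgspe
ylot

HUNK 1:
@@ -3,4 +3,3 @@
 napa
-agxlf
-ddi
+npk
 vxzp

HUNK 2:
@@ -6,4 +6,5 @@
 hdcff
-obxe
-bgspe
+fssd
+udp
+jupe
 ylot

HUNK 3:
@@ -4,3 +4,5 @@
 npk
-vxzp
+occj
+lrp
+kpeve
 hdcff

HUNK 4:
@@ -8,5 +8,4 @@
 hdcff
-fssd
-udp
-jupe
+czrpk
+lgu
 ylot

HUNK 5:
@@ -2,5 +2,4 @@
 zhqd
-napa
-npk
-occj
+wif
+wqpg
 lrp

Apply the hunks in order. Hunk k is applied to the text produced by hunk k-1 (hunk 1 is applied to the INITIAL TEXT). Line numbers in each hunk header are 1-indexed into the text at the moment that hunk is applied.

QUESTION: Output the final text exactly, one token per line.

Hunk 1: at line 3 remove [agxlf,ddi] add [npk] -> 9 lines: wce zhqd napa npk vxzp hdcff obxe bgspe ylot
Hunk 2: at line 6 remove [obxe,bgspe] add [fssd,udp,jupe] -> 10 lines: wce zhqd napa npk vxzp hdcff fssd udp jupe ylot
Hunk 3: at line 4 remove [vxzp] add [occj,lrp,kpeve] -> 12 lines: wce zhqd napa npk occj lrp kpeve hdcff fssd udp jupe ylot
Hunk 4: at line 8 remove [fssd,udp,jupe] add [czrpk,lgu] -> 11 lines: wce zhqd napa npk occj lrp kpeve hdcff czrpk lgu ylot
Hunk 5: at line 2 remove [napa,npk,occj] add [wif,wqpg] -> 10 lines: wce zhqd wif wqpg lrp kpeve hdcff czrpk lgu ylot

Answer: wce
zhqd
wif
wqpg
lrp
kpeve
hdcff
czrpk
lgu
ylot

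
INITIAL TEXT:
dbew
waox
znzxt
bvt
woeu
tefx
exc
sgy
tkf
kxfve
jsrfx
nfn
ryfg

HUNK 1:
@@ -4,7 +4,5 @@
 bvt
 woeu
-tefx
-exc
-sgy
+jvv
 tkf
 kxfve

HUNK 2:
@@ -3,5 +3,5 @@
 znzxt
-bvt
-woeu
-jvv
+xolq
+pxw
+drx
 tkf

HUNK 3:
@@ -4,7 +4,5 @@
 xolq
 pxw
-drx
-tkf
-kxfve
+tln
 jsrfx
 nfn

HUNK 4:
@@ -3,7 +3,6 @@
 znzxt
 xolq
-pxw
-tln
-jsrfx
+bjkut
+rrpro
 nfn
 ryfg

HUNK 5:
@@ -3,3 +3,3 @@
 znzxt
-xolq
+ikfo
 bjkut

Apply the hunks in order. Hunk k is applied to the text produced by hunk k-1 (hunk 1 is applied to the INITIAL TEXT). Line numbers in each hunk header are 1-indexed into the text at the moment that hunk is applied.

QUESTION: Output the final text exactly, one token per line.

Answer: dbew
waox
znzxt
ikfo
bjkut
rrpro
nfn
ryfg

Derivation:
Hunk 1: at line 4 remove [tefx,exc,sgy] add [jvv] -> 11 lines: dbew waox znzxt bvt woeu jvv tkf kxfve jsrfx nfn ryfg
Hunk 2: at line 3 remove [bvt,woeu,jvv] add [xolq,pxw,drx] -> 11 lines: dbew waox znzxt xolq pxw drx tkf kxfve jsrfx nfn ryfg
Hunk 3: at line 4 remove [drx,tkf,kxfve] add [tln] -> 9 lines: dbew waox znzxt xolq pxw tln jsrfx nfn ryfg
Hunk 4: at line 3 remove [pxw,tln,jsrfx] add [bjkut,rrpro] -> 8 lines: dbew waox znzxt xolq bjkut rrpro nfn ryfg
Hunk 5: at line 3 remove [xolq] add [ikfo] -> 8 lines: dbew waox znzxt ikfo bjkut rrpro nfn ryfg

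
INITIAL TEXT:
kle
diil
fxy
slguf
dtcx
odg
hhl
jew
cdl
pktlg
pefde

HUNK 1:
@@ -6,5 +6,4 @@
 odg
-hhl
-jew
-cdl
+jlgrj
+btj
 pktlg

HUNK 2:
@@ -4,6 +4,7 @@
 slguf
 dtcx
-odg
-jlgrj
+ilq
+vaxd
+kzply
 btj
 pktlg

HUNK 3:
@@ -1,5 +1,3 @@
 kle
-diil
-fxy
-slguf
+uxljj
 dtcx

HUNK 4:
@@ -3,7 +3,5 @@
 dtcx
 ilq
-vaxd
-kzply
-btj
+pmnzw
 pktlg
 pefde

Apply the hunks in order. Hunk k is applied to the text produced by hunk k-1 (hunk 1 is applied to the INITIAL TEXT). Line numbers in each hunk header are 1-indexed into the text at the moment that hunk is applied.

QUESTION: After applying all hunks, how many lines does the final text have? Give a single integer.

Answer: 7

Derivation:
Hunk 1: at line 6 remove [hhl,jew,cdl] add [jlgrj,btj] -> 10 lines: kle diil fxy slguf dtcx odg jlgrj btj pktlg pefde
Hunk 2: at line 4 remove [odg,jlgrj] add [ilq,vaxd,kzply] -> 11 lines: kle diil fxy slguf dtcx ilq vaxd kzply btj pktlg pefde
Hunk 3: at line 1 remove [diil,fxy,slguf] add [uxljj] -> 9 lines: kle uxljj dtcx ilq vaxd kzply btj pktlg pefde
Hunk 4: at line 3 remove [vaxd,kzply,btj] add [pmnzw] -> 7 lines: kle uxljj dtcx ilq pmnzw pktlg pefde
Final line count: 7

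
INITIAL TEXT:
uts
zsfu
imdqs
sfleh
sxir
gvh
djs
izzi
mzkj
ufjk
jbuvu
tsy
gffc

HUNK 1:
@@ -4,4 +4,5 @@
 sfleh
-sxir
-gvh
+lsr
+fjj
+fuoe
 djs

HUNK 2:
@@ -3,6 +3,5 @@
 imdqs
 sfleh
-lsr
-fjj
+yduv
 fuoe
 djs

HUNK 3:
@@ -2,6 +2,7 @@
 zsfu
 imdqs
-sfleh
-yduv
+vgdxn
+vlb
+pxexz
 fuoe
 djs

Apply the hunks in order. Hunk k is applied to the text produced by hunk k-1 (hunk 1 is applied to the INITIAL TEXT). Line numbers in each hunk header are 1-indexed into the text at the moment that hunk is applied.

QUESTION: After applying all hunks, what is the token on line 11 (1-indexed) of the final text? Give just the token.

Answer: ufjk

Derivation:
Hunk 1: at line 4 remove [sxir,gvh] add [lsr,fjj,fuoe] -> 14 lines: uts zsfu imdqs sfleh lsr fjj fuoe djs izzi mzkj ufjk jbuvu tsy gffc
Hunk 2: at line 3 remove [lsr,fjj] add [yduv] -> 13 lines: uts zsfu imdqs sfleh yduv fuoe djs izzi mzkj ufjk jbuvu tsy gffc
Hunk 3: at line 2 remove [sfleh,yduv] add [vgdxn,vlb,pxexz] -> 14 lines: uts zsfu imdqs vgdxn vlb pxexz fuoe djs izzi mzkj ufjk jbuvu tsy gffc
Final line 11: ufjk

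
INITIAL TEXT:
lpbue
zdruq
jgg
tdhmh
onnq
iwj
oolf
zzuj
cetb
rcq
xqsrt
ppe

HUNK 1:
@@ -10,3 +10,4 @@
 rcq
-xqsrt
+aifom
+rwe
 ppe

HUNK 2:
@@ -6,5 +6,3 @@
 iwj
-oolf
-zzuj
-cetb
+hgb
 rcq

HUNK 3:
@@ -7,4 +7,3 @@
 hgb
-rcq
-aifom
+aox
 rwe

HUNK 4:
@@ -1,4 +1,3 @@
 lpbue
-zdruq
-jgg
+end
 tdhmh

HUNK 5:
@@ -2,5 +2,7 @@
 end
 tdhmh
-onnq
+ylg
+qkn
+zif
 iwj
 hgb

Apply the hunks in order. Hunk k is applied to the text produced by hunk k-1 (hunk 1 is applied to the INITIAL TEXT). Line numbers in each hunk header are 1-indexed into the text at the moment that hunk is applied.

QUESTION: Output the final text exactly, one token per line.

Answer: lpbue
end
tdhmh
ylg
qkn
zif
iwj
hgb
aox
rwe
ppe

Derivation:
Hunk 1: at line 10 remove [xqsrt] add [aifom,rwe] -> 13 lines: lpbue zdruq jgg tdhmh onnq iwj oolf zzuj cetb rcq aifom rwe ppe
Hunk 2: at line 6 remove [oolf,zzuj,cetb] add [hgb] -> 11 lines: lpbue zdruq jgg tdhmh onnq iwj hgb rcq aifom rwe ppe
Hunk 3: at line 7 remove [rcq,aifom] add [aox] -> 10 lines: lpbue zdruq jgg tdhmh onnq iwj hgb aox rwe ppe
Hunk 4: at line 1 remove [zdruq,jgg] add [end] -> 9 lines: lpbue end tdhmh onnq iwj hgb aox rwe ppe
Hunk 5: at line 2 remove [onnq] add [ylg,qkn,zif] -> 11 lines: lpbue end tdhmh ylg qkn zif iwj hgb aox rwe ppe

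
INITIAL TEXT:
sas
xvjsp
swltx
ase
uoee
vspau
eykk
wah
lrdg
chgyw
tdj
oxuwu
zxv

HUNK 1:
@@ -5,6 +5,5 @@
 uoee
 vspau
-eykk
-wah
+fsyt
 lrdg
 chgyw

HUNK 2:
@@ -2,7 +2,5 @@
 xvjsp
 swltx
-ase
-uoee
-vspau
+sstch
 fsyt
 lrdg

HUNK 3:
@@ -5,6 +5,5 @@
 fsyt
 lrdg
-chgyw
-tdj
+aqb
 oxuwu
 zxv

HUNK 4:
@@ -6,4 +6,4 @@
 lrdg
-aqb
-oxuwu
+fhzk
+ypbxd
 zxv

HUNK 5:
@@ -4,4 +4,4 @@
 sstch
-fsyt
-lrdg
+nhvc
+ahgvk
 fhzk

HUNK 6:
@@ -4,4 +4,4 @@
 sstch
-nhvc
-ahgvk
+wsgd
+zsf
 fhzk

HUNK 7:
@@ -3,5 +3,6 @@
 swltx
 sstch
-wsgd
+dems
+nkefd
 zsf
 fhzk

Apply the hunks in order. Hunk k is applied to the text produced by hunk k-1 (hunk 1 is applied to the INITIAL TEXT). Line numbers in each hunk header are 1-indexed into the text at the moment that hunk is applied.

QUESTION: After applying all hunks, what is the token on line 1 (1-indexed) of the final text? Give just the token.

Hunk 1: at line 5 remove [eykk,wah] add [fsyt] -> 12 lines: sas xvjsp swltx ase uoee vspau fsyt lrdg chgyw tdj oxuwu zxv
Hunk 2: at line 2 remove [ase,uoee,vspau] add [sstch] -> 10 lines: sas xvjsp swltx sstch fsyt lrdg chgyw tdj oxuwu zxv
Hunk 3: at line 5 remove [chgyw,tdj] add [aqb] -> 9 lines: sas xvjsp swltx sstch fsyt lrdg aqb oxuwu zxv
Hunk 4: at line 6 remove [aqb,oxuwu] add [fhzk,ypbxd] -> 9 lines: sas xvjsp swltx sstch fsyt lrdg fhzk ypbxd zxv
Hunk 5: at line 4 remove [fsyt,lrdg] add [nhvc,ahgvk] -> 9 lines: sas xvjsp swltx sstch nhvc ahgvk fhzk ypbxd zxv
Hunk 6: at line 4 remove [nhvc,ahgvk] add [wsgd,zsf] -> 9 lines: sas xvjsp swltx sstch wsgd zsf fhzk ypbxd zxv
Hunk 7: at line 3 remove [wsgd] add [dems,nkefd] -> 10 lines: sas xvjsp swltx sstch dems nkefd zsf fhzk ypbxd zxv
Final line 1: sas

Answer: sas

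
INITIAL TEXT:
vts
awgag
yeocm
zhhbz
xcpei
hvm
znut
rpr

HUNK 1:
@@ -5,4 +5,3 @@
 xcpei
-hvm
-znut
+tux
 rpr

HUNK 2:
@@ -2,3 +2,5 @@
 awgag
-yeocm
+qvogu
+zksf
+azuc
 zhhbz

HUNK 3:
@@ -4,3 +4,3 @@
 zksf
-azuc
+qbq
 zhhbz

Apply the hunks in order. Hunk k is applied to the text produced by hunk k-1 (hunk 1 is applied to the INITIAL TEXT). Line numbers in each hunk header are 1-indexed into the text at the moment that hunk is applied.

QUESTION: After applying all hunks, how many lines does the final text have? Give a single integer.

Hunk 1: at line 5 remove [hvm,znut] add [tux] -> 7 lines: vts awgag yeocm zhhbz xcpei tux rpr
Hunk 2: at line 2 remove [yeocm] add [qvogu,zksf,azuc] -> 9 lines: vts awgag qvogu zksf azuc zhhbz xcpei tux rpr
Hunk 3: at line 4 remove [azuc] add [qbq] -> 9 lines: vts awgag qvogu zksf qbq zhhbz xcpei tux rpr
Final line count: 9

Answer: 9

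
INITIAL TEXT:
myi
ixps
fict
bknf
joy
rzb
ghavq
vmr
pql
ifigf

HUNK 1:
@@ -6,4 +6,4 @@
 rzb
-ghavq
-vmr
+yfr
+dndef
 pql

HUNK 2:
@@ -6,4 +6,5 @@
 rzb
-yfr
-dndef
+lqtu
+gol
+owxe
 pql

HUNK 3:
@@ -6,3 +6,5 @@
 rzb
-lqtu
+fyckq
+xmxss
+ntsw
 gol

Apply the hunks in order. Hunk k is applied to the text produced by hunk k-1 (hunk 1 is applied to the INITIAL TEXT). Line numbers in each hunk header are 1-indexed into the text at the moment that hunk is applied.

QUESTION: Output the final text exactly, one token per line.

Hunk 1: at line 6 remove [ghavq,vmr] add [yfr,dndef] -> 10 lines: myi ixps fict bknf joy rzb yfr dndef pql ifigf
Hunk 2: at line 6 remove [yfr,dndef] add [lqtu,gol,owxe] -> 11 lines: myi ixps fict bknf joy rzb lqtu gol owxe pql ifigf
Hunk 3: at line 6 remove [lqtu] add [fyckq,xmxss,ntsw] -> 13 lines: myi ixps fict bknf joy rzb fyckq xmxss ntsw gol owxe pql ifigf

Answer: myi
ixps
fict
bknf
joy
rzb
fyckq
xmxss
ntsw
gol
owxe
pql
ifigf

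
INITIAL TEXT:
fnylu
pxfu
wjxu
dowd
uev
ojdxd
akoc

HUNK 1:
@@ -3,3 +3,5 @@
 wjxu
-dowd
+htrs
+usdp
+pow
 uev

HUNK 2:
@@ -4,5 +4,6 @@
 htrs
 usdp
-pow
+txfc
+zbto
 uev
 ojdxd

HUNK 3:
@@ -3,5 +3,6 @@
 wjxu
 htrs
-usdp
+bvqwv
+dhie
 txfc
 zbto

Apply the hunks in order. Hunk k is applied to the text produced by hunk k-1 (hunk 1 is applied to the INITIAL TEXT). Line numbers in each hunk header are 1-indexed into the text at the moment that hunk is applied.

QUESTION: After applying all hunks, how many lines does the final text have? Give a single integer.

Answer: 11

Derivation:
Hunk 1: at line 3 remove [dowd] add [htrs,usdp,pow] -> 9 lines: fnylu pxfu wjxu htrs usdp pow uev ojdxd akoc
Hunk 2: at line 4 remove [pow] add [txfc,zbto] -> 10 lines: fnylu pxfu wjxu htrs usdp txfc zbto uev ojdxd akoc
Hunk 3: at line 3 remove [usdp] add [bvqwv,dhie] -> 11 lines: fnylu pxfu wjxu htrs bvqwv dhie txfc zbto uev ojdxd akoc
Final line count: 11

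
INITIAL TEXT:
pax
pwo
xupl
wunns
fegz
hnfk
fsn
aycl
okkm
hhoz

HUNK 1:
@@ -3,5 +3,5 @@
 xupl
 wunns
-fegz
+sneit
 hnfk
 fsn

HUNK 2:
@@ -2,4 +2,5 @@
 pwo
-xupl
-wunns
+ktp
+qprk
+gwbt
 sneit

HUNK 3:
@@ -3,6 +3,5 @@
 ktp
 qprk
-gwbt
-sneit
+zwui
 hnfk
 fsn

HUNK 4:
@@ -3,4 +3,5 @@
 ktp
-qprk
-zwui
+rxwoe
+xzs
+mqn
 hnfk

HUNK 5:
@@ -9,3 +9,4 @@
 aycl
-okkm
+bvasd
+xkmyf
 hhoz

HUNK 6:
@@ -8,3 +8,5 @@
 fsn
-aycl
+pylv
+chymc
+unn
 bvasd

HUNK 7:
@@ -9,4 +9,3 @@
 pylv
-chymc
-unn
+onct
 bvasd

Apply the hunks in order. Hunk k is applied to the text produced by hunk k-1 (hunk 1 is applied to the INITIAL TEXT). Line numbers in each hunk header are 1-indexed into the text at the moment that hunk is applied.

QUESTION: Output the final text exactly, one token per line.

Answer: pax
pwo
ktp
rxwoe
xzs
mqn
hnfk
fsn
pylv
onct
bvasd
xkmyf
hhoz

Derivation:
Hunk 1: at line 3 remove [fegz] add [sneit] -> 10 lines: pax pwo xupl wunns sneit hnfk fsn aycl okkm hhoz
Hunk 2: at line 2 remove [xupl,wunns] add [ktp,qprk,gwbt] -> 11 lines: pax pwo ktp qprk gwbt sneit hnfk fsn aycl okkm hhoz
Hunk 3: at line 3 remove [gwbt,sneit] add [zwui] -> 10 lines: pax pwo ktp qprk zwui hnfk fsn aycl okkm hhoz
Hunk 4: at line 3 remove [qprk,zwui] add [rxwoe,xzs,mqn] -> 11 lines: pax pwo ktp rxwoe xzs mqn hnfk fsn aycl okkm hhoz
Hunk 5: at line 9 remove [okkm] add [bvasd,xkmyf] -> 12 lines: pax pwo ktp rxwoe xzs mqn hnfk fsn aycl bvasd xkmyf hhoz
Hunk 6: at line 8 remove [aycl] add [pylv,chymc,unn] -> 14 lines: pax pwo ktp rxwoe xzs mqn hnfk fsn pylv chymc unn bvasd xkmyf hhoz
Hunk 7: at line 9 remove [chymc,unn] add [onct] -> 13 lines: pax pwo ktp rxwoe xzs mqn hnfk fsn pylv onct bvasd xkmyf hhoz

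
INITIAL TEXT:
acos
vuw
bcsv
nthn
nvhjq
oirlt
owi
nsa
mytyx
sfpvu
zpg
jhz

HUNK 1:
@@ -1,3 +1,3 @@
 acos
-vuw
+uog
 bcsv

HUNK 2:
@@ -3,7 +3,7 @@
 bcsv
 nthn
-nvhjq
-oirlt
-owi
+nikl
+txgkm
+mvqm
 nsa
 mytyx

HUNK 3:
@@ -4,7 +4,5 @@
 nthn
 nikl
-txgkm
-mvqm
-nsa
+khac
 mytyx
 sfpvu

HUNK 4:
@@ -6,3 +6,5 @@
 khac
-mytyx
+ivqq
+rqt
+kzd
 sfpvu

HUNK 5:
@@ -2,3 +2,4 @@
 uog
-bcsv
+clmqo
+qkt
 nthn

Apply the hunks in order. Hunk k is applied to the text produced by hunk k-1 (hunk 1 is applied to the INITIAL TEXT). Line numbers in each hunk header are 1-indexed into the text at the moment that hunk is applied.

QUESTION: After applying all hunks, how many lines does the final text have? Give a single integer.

Hunk 1: at line 1 remove [vuw] add [uog] -> 12 lines: acos uog bcsv nthn nvhjq oirlt owi nsa mytyx sfpvu zpg jhz
Hunk 2: at line 3 remove [nvhjq,oirlt,owi] add [nikl,txgkm,mvqm] -> 12 lines: acos uog bcsv nthn nikl txgkm mvqm nsa mytyx sfpvu zpg jhz
Hunk 3: at line 4 remove [txgkm,mvqm,nsa] add [khac] -> 10 lines: acos uog bcsv nthn nikl khac mytyx sfpvu zpg jhz
Hunk 4: at line 6 remove [mytyx] add [ivqq,rqt,kzd] -> 12 lines: acos uog bcsv nthn nikl khac ivqq rqt kzd sfpvu zpg jhz
Hunk 5: at line 2 remove [bcsv] add [clmqo,qkt] -> 13 lines: acos uog clmqo qkt nthn nikl khac ivqq rqt kzd sfpvu zpg jhz
Final line count: 13

Answer: 13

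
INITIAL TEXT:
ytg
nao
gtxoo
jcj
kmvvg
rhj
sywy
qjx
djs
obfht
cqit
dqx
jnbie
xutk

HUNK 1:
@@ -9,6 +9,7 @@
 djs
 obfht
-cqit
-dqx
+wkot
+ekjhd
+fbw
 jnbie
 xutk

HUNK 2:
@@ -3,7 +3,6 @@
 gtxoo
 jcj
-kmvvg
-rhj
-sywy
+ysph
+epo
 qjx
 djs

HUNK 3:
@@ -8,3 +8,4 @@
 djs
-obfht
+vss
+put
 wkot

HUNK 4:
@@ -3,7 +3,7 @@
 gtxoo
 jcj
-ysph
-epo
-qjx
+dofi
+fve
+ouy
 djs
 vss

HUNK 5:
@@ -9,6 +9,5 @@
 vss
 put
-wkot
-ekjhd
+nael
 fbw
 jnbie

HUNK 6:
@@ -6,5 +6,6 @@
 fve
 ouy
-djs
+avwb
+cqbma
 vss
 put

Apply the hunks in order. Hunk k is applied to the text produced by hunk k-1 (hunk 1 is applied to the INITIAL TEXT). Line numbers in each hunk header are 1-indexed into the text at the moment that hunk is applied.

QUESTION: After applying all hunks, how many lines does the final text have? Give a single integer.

Hunk 1: at line 9 remove [cqit,dqx] add [wkot,ekjhd,fbw] -> 15 lines: ytg nao gtxoo jcj kmvvg rhj sywy qjx djs obfht wkot ekjhd fbw jnbie xutk
Hunk 2: at line 3 remove [kmvvg,rhj,sywy] add [ysph,epo] -> 14 lines: ytg nao gtxoo jcj ysph epo qjx djs obfht wkot ekjhd fbw jnbie xutk
Hunk 3: at line 8 remove [obfht] add [vss,put] -> 15 lines: ytg nao gtxoo jcj ysph epo qjx djs vss put wkot ekjhd fbw jnbie xutk
Hunk 4: at line 3 remove [ysph,epo,qjx] add [dofi,fve,ouy] -> 15 lines: ytg nao gtxoo jcj dofi fve ouy djs vss put wkot ekjhd fbw jnbie xutk
Hunk 5: at line 9 remove [wkot,ekjhd] add [nael] -> 14 lines: ytg nao gtxoo jcj dofi fve ouy djs vss put nael fbw jnbie xutk
Hunk 6: at line 6 remove [djs] add [avwb,cqbma] -> 15 lines: ytg nao gtxoo jcj dofi fve ouy avwb cqbma vss put nael fbw jnbie xutk
Final line count: 15

Answer: 15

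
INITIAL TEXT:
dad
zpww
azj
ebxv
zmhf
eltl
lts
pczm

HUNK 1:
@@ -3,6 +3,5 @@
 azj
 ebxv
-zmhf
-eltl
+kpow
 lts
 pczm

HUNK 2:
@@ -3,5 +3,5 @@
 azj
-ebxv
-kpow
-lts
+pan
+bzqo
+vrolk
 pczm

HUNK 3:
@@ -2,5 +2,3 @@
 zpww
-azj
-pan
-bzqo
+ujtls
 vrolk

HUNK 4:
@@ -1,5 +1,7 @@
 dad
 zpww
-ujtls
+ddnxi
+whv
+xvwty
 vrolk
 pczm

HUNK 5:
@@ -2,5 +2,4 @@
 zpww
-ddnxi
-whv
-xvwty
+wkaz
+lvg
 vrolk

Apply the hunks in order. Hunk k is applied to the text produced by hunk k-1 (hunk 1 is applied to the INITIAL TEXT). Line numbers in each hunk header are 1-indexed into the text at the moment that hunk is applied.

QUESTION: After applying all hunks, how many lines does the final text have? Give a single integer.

Answer: 6

Derivation:
Hunk 1: at line 3 remove [zmhf,eltl] add [kpow] -> 7 lines: dad zpww azj ebxv kpow lts pczm
Hunk 2: at line 3 remove [ebxv,kpow,lts] add [pan,bzqo,vrolk] -> 7 lines: dad zpww azj pan bzqo vrolk pczm
Hunk 3: at line 2 remove [azj,pan,bzqo] add [ujtls] -> 5 lines: dad zpww ujtls vrolk pczm
Hunk 4: at line 1 remove [ujtls] add [ddnxi,whv,xvwty] -> 7 lines: dad zpww ddnxi whv xvwty vrolk pczm
Hunk 5: at line 2 remove [ddnxi,whv,xvwty] add [wkaz,lvg] -> 6 lines: dad zpww wkaz lvg vrolk pczm
Final line count: 6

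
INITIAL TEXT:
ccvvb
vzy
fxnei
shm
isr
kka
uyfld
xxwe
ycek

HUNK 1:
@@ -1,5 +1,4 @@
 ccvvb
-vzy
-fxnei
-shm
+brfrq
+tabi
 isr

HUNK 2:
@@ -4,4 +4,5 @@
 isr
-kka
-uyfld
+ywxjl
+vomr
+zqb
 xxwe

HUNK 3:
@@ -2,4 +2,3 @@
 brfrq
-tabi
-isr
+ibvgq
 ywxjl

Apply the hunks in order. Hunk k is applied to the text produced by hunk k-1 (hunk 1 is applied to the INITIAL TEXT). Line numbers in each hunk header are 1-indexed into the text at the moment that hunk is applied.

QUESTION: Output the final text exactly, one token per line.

Hunk 1: at line 1 remove [vzy,fxnei,shm] add [brfrq,tabi] -> 8 lines: ccvvb brfrq tabi isr kka uyfld xxwe ycek
Hunk 2: at line 4 remove [kka,uyfld] add [ywxjl,vomr,zqb] -> 9 lines: ccvvb brfrq tabi isr ywxjl vomr zqb xxwe ycek
Hunk 3: at line 2 remove [tabi,isr] add [ibvgq] -> 8 lines: ccvvb brfrq ibvgq ywxjl vomr zqb xxwe ycek

Answer: ccvvb
brfrq
ibvgq
ywxjl
vomr
zqb
xxwe
ycek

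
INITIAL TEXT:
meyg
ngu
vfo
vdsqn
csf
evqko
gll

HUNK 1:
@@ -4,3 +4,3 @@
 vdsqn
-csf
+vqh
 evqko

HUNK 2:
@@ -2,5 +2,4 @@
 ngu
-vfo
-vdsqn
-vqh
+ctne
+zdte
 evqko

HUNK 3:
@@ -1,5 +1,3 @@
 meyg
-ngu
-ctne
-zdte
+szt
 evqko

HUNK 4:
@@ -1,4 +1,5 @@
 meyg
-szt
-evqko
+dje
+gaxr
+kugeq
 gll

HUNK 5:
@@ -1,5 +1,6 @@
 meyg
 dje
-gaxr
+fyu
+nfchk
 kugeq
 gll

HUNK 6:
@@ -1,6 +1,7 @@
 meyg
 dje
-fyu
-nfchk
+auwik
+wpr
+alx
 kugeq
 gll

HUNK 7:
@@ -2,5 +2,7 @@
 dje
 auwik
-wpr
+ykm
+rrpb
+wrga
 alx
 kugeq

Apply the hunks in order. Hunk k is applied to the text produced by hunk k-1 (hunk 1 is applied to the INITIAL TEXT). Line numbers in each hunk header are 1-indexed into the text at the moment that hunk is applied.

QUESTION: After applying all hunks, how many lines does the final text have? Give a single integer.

Hunk 1: at line 4 remove [csf] add [vqh] -> 7 lines: meyg ngu vfo vdsqn vqh evqko gll
Hunk 2: at line 2 remove [vfo,vdsqn,vqh] add [ctne,zdte] -> 6 lines: meyg ngu ctne zdte evqko gll
Hunk 3: at line 1 remove [ngu,ctne,zdte] add [szt] -> 4 lines: meyg szt evqko gll
Hunk 4: at line 1 remove [szt,evqko] add [dje,gaxr,kugeq] -> 5 lines: meyg dje gaxr kugeq gll
Hunk 5: at line 1 remove [gaxr] add [fyu,nfchk] -> 6 lines: meyg dje fyu nfchk kugeq gll
Hunk 6: at line 1 remove [fyu,nfchk] add [auwik,wpr,alx] -> 7 lines: meyg dje auwik wpr alx kugeq gll
Hunk 7: at line 2 remove [wpr] add [ykm,rrpb,wrga] -> 9 lines: meyg dje auwik ykm rrpb wrga alx kugeq gll
Final line count: 9

Answer: 9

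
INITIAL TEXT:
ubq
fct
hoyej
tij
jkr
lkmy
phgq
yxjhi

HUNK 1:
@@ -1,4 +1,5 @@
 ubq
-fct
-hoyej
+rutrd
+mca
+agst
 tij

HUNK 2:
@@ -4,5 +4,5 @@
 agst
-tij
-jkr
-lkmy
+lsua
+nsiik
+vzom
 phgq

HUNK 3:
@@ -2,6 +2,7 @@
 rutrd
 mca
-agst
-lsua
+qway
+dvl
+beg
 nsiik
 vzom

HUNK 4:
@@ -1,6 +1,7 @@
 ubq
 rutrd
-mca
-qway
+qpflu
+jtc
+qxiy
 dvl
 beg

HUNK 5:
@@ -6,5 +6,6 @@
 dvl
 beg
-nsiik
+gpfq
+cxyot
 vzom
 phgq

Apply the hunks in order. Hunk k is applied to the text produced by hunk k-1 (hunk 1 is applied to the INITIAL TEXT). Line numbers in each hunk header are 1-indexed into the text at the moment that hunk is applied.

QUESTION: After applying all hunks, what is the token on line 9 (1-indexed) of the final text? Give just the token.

Hunk 1: at line 1 remove [fct,hoyej] add [rutrd,mca,agst] -> 9 lines: ubq rutrd mca agst tij jkr lkmy phgq yxjhi
Hunk 2: at line 4 remove [tij,jkr,lkmy] add [lsua,nsiik,vzom] -> 9 lines: ubq rutrd mca agst lsua nsiik vzom phgq yxjhi
Hunk 3: at line 2 remove [agst,lsua] add [qway,dvl,beg] -> 10 lines: ubq rutrd mca qway dvl beg nsiik vzom phgq yxjhi
Hunk 4: at line 1 remove [mca,qway] add [qpflu,jtc,qxiy] -> 11 lines: ubq rutrd qpflu jtc qxiy dvl beg nsiik vzom phgq yxjhi
Hunk 5: at line 6 remove [nsiik] add [gpfq,cxyot] -> 12 lines: ubq rutrd qpflu jtc qxiy dvl beg gpfq cxyot vzom phgq yxjhi
Final line 9: cxyot

Answer: cxyot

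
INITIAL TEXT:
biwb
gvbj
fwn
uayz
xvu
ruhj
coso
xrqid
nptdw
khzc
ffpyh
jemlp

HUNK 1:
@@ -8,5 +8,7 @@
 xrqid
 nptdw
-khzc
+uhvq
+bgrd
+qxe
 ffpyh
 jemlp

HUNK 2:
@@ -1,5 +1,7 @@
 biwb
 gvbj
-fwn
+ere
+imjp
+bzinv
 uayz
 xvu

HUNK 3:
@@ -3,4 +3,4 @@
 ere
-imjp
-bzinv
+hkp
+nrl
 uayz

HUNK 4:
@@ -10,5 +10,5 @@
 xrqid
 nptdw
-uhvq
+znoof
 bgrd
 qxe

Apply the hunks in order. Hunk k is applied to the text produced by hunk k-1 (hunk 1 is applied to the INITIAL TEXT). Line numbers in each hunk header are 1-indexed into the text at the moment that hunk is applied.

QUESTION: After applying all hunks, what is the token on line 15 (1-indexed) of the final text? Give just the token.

Hunk 1: at line 8 remove [khzc] add [uhvq,bgrd,qxe] -> 14 lines: biwb gvbj fwn uayz xvu ruhj coso xrqid nptdw uhvq bgrd qxe ffpyh jemlp
Hunk 2: at line 1 remove [fwn] add [ere,imjp,bzinv] -> 16 lines: biwb gvbj ere imjp bzinv uayz xvu ruhj coso xrqid nptdw uhvq bgrd qxe ffpyh jemlp
Hunk 3: at line 3 remove [imjp,bzinv] add [hkp,nrl] -> 16 lines: biwb gvbj ere hkp nrl uayz xvu ruhj coso xrqid nptdw uhvq bgrd qxe ffpyh jemlp
Hunk 4: at line 10 remove [uhvq] add [znoof] -> 16 lines: biwb gvbj ere hkp nrl uayz xvu ruhj coso xrqid nptdw znoof bgrd qxe ffpyh jemlp
Final line 15: ffpyh

Answer: ffpyh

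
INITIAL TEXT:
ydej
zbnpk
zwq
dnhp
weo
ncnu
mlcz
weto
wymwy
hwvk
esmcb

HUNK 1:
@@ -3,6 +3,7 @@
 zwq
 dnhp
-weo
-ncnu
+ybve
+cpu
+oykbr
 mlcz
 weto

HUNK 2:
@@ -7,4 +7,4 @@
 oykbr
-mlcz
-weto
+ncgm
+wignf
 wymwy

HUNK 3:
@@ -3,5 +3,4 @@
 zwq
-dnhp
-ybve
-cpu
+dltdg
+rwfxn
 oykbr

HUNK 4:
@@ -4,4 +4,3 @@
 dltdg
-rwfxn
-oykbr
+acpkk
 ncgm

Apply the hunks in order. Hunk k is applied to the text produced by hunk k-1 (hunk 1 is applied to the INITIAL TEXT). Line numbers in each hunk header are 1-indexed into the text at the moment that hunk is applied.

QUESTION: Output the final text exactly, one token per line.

Answer: ydej
zbnpk
zwq
dltdg
acpkk
ncgm
wignf
wymwy
hwvk
esmcb

Derivation:
Hunk 1: at line 3 remove [weo,ncnu] add [ybve,cpu,oykbr] -> 12 lines: ydej zbnpk zwq dnhp ybve cpu oykbr mlcz weto wymwy hwvk esmcb
Hunk 2: at line 7 remove [mlcz,weto] add [ncgm,wignf] -> 12 lines: ydej zbnpk zwq dnhp ybve cpu oykbr ncgm wignf wymwy hwvk esmcb
Hunk 3: at line 3 remove [dnhp,ybve,cpu] add [dltdg,rwfxn] -> 11 lines: ydej zbnpk zwq dltdg rwfxn oykbr ncgm wignf wymwy hwvk esmcb
Hunk 4: at line 4 remove [rwfxn,oykbr] add [acpkk] -> 10 lines: ydej zbnpk zwq dltdg acpkk ncgm wignf wymwy hwvk esmcb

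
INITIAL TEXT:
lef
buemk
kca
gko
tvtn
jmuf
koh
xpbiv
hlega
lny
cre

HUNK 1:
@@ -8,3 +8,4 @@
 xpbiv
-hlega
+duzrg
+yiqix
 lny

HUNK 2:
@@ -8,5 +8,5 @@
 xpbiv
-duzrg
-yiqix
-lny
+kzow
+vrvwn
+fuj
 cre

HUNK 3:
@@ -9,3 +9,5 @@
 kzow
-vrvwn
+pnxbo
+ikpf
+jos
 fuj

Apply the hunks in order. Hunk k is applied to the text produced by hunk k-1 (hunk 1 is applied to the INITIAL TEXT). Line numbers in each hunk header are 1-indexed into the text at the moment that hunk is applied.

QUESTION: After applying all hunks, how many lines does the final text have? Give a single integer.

Hunk 1: at line 8 remove [hlega] add [duzrg,yiqix] -> 12 lines: lef buemk kca gko tvtn jmuf koh xpbiv duzrg yiqix lny cre
Hunk 2: at line 8 remove [duzrg,yiqix,lny] add [kzow,vrvwn,fuj] -> 12 lines: lef buemk kca gko tvtn jmuf koh xpbiv kzow vrvwn fuj cre
Hunk 3: at line 9 remove [vrvwn] add [pnxbo,ikpf,jos] -> 14 lines: lef buemk kca gko tvtn jmuf koh xpbiv kzow pnxbo ikpf jos fuj cre
Final line count: 14

Answer: 14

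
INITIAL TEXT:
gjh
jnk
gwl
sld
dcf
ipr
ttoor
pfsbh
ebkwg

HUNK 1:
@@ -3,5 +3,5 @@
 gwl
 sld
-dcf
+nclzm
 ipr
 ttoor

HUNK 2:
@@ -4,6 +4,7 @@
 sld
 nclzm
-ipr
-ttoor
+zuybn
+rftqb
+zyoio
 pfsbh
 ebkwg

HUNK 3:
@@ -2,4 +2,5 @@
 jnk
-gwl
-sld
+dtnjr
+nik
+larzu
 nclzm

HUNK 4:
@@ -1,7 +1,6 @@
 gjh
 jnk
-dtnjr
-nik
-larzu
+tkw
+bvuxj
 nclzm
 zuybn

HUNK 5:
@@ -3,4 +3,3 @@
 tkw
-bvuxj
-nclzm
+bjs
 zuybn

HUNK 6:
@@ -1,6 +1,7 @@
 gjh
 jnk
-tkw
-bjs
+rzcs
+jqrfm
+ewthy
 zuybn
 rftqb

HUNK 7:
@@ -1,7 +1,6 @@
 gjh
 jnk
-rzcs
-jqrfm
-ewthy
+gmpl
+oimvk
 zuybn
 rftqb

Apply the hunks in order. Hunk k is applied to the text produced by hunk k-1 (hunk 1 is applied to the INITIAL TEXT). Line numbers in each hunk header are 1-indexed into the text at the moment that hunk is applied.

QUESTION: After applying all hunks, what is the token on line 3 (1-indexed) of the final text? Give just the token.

Hunk 1: at line 3 remove [dcf] add [nclzm] -> 9 lines: gjh jnk gwl sld nclzm ipr ttoor pfsbh ebkwg
Hunk 2: at line 4 remove [ipr,ttoor] add [zuybn,rftqb,zyoio] -> 10 lines: gjh jnk gwl sld nclzm zuybn rftqb zyoio pfsbh ebkwg
Hunk 3: at line 2 remove [gwl,sld] add [dtnjr,nik,larzu] -> 11 lines: gjh jnk dtnjr nik larzu nclzm zuybn rftqb zyoio pfsbh ebkwg
Hunk 4: at line 1 remove [dtnjr,nik,larzu] add [tkw,bvuxj] -> 10 lines: gjh jnk tkw bvuxj nclzm zuybn rftqb zyoio pfsbh ebkwg
Hunk 5: at line 3 remove [bvuxj,nclzm] add [bjs] -> 9 lines: gjh jnk tkw bjs zuybn rftqb zyoio pfsbh ebkwg
Hunk 6: at line 1 remove [tkw,bjs] add [rzcs,jqrfm,ewthy] -> 10 lines: gjh jnk rzcs jqrfm ewthy zuybn rftqb zyoio pfsbh ebkwg
Hunk 7: at line 1 remove [rzcs,jqrfm,ewthy] add [gmpl,oimvk] -> 9 lines: gjh jnk gmpl oimvk zuybn rftqb zyoio pfsbh ebkwg
Final line 3: gmpl

Answer: gmpl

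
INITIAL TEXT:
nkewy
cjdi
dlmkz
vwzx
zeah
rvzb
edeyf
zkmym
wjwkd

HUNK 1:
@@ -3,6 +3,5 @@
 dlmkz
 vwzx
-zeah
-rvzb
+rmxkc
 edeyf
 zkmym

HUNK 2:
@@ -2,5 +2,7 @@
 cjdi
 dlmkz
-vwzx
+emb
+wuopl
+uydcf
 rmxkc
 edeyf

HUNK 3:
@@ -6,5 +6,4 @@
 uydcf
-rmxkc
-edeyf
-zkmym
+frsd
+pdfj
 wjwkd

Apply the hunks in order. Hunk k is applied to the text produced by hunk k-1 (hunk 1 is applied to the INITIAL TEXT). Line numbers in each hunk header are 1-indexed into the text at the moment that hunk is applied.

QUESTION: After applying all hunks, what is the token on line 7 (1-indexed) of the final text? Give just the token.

Hunk 1: at line 3 remove [zeah,rvzb] add [rmxkc] -> 8 lines: nkewy cjdi dlmkz vwzx rmxkc edeyf zkmym wjwkd
Hunk 2: at line 2 remove [vwzx] add [emb,wuopl,uydcf] -> 10 lines: nkewy cjdi dlmkz emb wuopl uydcf rmxkc edeyf zkmym wjwkd
Hunk 3: at line 6 remove [rmxkc,edeyf,zkmym] add [frsd,pdfj] -> 9 lines: nkewy cjdi dlmkz emb wuopl uydcf frsd pdfj wjwkd
Final line 7: frsd

Answer: frsd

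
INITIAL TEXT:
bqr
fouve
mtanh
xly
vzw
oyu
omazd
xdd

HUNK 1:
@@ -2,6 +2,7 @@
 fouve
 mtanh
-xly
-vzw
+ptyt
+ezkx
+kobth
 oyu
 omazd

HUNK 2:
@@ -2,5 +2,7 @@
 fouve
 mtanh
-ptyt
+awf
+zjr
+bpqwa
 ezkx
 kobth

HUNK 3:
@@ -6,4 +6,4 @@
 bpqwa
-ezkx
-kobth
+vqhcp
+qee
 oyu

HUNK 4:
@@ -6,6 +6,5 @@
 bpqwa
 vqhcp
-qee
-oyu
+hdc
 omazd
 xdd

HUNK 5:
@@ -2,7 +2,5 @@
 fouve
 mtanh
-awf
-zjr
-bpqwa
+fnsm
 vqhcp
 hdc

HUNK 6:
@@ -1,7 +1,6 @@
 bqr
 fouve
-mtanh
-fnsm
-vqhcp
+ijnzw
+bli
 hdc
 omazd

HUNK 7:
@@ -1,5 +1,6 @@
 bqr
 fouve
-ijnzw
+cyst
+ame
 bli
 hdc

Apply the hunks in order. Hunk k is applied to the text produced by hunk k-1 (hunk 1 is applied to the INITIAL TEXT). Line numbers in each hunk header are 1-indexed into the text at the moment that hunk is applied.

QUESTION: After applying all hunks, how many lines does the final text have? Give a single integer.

Hunk 1: at line 2 remove [xly,vzw] add [ptyt,ezkx,kobth] -> 9 lines: bqr fouve mtanh ptyt ezkx kobth oyu omazd xdd
Hunk 2: at line 2 remove [ptyt] add [awf,zjr,bpqwa] -> 11 lines: bqr fouve mtanh awf zjr bpqwa ezkx kobth oyu omazd xdd
Hunk 3: at line 6 remove [ezkx,kobth] add [vqhcp,qee] -> 11 lines: bqr fouve mtanh awf zjr bpqwa vqhcp qee oyu omazd xdd
Hunk 4: at line 6 remove [qee,oyu] add [hdc] -> 10 lines: bqr fouve mtanh awf zjr bpqwa vqhcp hdc omazd xdd
Hunk 5: at line 2 remove [awf,zjr,bpqwa] add [fnsm] -> 8 lines: bqr fouve mtanh fnsm vqhcp hdc omazd xdd
Hunk 6: at line 1 remove [mtanh,fnsm,vqhcp] add [ijnzw,bli] -> 7 lines: bqr fouve ijnzw bli hdc omazd xdd
Hunk 7: at line 1 remove [ijnzw] add [cyst,ame] -> 8 lines: bqr fouve cyst ame bli hdc omazd xdd
Final line count: 8

Answer: 8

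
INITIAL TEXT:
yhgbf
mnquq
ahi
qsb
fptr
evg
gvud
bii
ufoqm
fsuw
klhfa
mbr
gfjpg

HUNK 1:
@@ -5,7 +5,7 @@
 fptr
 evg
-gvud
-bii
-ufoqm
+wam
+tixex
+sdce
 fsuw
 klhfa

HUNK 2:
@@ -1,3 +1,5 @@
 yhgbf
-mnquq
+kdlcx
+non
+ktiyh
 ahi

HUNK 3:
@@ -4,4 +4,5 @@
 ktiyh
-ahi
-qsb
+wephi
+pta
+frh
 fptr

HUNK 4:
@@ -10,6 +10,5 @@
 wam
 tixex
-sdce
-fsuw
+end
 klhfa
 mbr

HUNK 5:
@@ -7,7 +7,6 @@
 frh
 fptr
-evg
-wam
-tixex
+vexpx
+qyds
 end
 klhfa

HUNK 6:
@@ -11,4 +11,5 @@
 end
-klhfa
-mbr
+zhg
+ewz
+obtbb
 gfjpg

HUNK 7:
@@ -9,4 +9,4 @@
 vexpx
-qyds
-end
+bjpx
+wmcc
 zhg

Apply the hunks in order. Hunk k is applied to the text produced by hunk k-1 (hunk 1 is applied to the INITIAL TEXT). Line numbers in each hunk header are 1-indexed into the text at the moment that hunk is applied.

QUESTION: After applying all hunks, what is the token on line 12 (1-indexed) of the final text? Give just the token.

Hunk 1: at line 5 remove [gvud,bii,ufoqm] add [wam,tixex,sdce] -> 13 lines: yhgbf mnquq ahi qsb fptr evg wam tixex sdce fsuw klhfa mbr gfjpg
Hunk 2: at line 1 remove [mnquq] add [kdlcx,non,ktiyh] -> 15 lines: yhgbf kdlcx non ktiyh ahi qsb fptr evg wam tixex sdce fsuw klhfa mbr gfjpg
Hunk 3: at line 4 remove [ahi,qsb] add [wephi,pta,frh] -> 16 lines: yhgbf kdlcx non ktiyh wephi pta frh fptr evg wam tixex sdce fsuw klhfa mbr gfjpg
Hunk 4: at line 10 remove [sdce,fsuw] add [end] -> 15 lines: yhgbf kdlcx non ktiyh wephi pta frh fptr evg wam tixex end klhfa mbr gfjpg
Hunk 5: at line 7 remove [evg,wam,tixex] add [vexpx,qyds] -> 14 lines: yhgbf kdlcx non ktiyh wephi pta frh fptr vexpx qyds end klhfa mbr gfjpg
Hunk 6: at line 11 remove [klhfa,mbr] add [zhg,ewz,obtbb] -> 15 lines: yhgbf kdlcx non ktiyh wephi pta frh fptr vexpx qyds end zhg ewz obtbb gfjpg
Hunk 7: at line 9 remove [qyds,end] add [bjpx,wmcc] -> 15 lines: yhgbf kdlcx non ktiyh wephi pta frh fptr vexpx bjpx wmcc zhg ewz obtbb gfjpg
Final line 12: zhg

Answer: zhg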